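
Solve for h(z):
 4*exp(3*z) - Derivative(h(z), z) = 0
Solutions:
 h(z) = C1 + 4*exp(3*z)/3


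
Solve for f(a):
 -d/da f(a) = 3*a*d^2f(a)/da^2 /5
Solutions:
 f(a) = C1 + C2/a^(2/3)


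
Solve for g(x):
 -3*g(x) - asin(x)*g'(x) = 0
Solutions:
 g(x) = C1*exp(-3*Integral(1/asin(x), x))


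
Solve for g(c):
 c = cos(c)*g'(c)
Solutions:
 g(c) = C1 + Integral(c/cos(c), c)


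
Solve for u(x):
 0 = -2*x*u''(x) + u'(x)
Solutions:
 u(x) = C1 + C2*x^(3/2)


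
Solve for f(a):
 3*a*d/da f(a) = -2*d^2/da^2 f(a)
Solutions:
 f(a) = C1 + C2*erf(sqrt(3)*a/2)


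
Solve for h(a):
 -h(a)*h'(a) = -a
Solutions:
 h(a) = -sqrt(C1 + a^2)
 h(a) = sqrt(C1 + a^2)


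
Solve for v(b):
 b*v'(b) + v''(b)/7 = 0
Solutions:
 v(b) = C1 + C2*erf(sqrt(14)*b/2)


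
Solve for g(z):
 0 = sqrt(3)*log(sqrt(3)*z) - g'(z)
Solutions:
 g(z) = C1 + sqrt(3)*z*log(z) - sqrt(3)*z + sqrt(3)*z*log(3)/2


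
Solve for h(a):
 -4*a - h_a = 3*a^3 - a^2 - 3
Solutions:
 h(a) = C1 - 3*a^4/4 + a^3/3 - 2*a^2 + 3*a


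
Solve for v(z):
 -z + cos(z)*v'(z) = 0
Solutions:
 v(z) = C1 + Integral(z/cos(z), z)


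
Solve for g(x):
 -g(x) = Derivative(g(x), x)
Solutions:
 g(x) = C1*exp(-x)


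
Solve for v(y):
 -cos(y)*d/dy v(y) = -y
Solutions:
 v(y) = C1 + Integral(y/cos(y), y)


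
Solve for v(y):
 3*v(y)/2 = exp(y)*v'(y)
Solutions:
 v(y) = C1*exp(-3*exp(-y)/2)


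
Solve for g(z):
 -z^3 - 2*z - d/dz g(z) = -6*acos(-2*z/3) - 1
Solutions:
 g(z) = C1 - z^4/4 - z^2 + 6*z*acos(-2*z/3) + z + 3*sqrt(9 - 4*z^2)


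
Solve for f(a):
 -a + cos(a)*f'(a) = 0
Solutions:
 f(a) = C1 + Integral(a/cos(a), a)


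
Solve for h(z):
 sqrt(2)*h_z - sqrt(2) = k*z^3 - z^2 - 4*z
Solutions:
 h(z) = C1 + sqrt(2)*k*z^4/8 - sqrt(2)*z^3/6 - sqrt(2)*z^2 + z


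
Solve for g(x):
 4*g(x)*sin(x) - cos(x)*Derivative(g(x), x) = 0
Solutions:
 g(x) = C1/cos(x)^4


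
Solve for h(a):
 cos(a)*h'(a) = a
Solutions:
 h(a) = C1 + Integral(a/cos(a), a)


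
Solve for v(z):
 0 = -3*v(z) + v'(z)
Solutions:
 v(z) = C1*exp(3*z)


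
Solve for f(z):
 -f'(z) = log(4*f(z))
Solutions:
 Integral(1/(log(_y) + 2*log(2)), (_y, f(z))) = C1 - z


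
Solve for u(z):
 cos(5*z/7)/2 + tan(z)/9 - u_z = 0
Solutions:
 u(z) = C1 - log(cos(z))/9 + 7*sin(5*z/7)/10


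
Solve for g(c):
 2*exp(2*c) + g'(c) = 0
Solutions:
 g(c) = C1 - exp(2*c)


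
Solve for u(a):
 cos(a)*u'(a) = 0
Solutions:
 u(a) = C1


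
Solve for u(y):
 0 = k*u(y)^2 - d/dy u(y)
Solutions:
 u(y) = -1/(C1 + k*y)


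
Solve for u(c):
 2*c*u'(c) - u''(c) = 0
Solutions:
 u(c) = C1 + C2*erfi(c)


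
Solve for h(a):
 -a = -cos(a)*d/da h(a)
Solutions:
 h(a) = C1 + Integral(a/cos(a), a)


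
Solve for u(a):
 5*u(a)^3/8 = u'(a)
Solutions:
 u(a) = -2*sqrt(-1/(C1 + 5*a))
 u(a) = 2*sqrt(-1/(C1 + 5*a))


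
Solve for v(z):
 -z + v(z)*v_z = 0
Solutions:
 v(z) = -sqrt(C1 + z^2)
 v(z) = sqrt(C1 + z^2)


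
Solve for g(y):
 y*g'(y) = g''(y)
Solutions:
 g(y) = C1 + C2*erfi(sqrt(2)*y/2)


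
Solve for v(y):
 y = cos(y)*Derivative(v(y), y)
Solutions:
 v(y) = C1 + Integral(y/cos(y), y)


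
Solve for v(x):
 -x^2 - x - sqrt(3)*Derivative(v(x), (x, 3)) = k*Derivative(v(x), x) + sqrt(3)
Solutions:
 v(x) = C1 + C2*exp(-3^(3/4)*x*sqrt(-k)/3) + C3*exp(3^(3/4)*x*sqrt(-k)/3) - x^3/(3*k) - x^2/(2*k) - sqrt(3)*x/k + 2*sqrt(3)*x/k^2


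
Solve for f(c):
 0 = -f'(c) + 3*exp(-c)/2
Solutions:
 f(c) = C1 - 3*exp(-c)/2


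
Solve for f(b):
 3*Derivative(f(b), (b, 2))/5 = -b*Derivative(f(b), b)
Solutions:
 f(b) = C1 + C2*erf(sqrt(30)*b/6)


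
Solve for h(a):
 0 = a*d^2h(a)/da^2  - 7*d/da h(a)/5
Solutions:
 h(a) = C1 + C2*a^(12/5)


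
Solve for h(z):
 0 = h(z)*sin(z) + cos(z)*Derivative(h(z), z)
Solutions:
 h(z) = C1*cos(z)


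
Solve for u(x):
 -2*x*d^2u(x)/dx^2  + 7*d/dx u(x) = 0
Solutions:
 u(x) = C1 + C2*x^(9/2)


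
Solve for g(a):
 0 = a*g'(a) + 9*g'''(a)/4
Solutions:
 g(a) = C1 + Integral(C2*airyai(-2^(2/3)*3^(1/3)*a/3) + C3*airybi(-2^(2/3)*3^(1/3)*a/3), a)


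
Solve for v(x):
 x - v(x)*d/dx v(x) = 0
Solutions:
 v(x) = -sqrt(C1 + x^2)
 v(x) = sqrt(C1 + x^2)


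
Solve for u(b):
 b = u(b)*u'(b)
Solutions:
 u(b) = -sqrt(C1 + b^2)
 u(b) = sqrt(C1 + b^2)


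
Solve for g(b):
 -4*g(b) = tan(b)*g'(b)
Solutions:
 g(b) = C1/sin(b)^4


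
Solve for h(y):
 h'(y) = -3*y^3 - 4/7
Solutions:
 h(y) = C1 - 3*y^4/4 - 4*y/7


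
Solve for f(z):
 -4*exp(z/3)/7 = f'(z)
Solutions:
 f(z) = C1 - 12*exp(z/3)/7


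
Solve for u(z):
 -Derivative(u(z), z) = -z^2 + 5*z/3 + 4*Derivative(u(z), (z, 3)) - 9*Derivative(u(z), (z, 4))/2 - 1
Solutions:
 u(z) = C1 + C2*exp(z*(-(351*sqrt(57) + 2699)^(1/3) - 64/(351*sqrt(57) + 2699)^(1/3) + 16)/54)*sin(sqrt(3)*z*(-(351*sqrt(57) + 2699)^(1/3) + 64/(351*sqrt(57) + 2699)^(1/3))/54) + C3*exp(z*(-(351*sqrt(57) + 2699)^(1/3) - 64/(351*sqrt(57) + 2699)^(1/3) + 16)/54)*cos(sqrt(3)*z*(-(351*sqrt(57) + 2699)^(1/3) + 64/(351*sqrt(57) + 2699)^(1/3))/54) + C4*exp(z*(64/(351*sqrt(57) + 2699)^(1/3) + 8 + (351*sqrt(57) + 2699)^(1/3))/27) + z^3/3 - 5*z^2/6 - 7*z


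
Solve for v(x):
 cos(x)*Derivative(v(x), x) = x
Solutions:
 v(x) = C1 + Integral(x/cos(x), x)


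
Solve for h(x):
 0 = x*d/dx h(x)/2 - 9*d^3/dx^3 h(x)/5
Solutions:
 h(x) = C1 + Integral(C2*airyai(60^(1/3)*x/6) + C3*airybi(60^(1/3)*x/6), x)


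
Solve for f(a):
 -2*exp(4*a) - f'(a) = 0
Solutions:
 f(a) = C1 - exp(4*a)/2


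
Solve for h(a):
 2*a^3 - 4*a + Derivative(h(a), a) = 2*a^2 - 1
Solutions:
 h(a) = C1 - a^4/2 + 2*a^3/3 + 2*a^2 - a


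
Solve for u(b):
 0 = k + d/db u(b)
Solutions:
 u(b) = C1 - b*k


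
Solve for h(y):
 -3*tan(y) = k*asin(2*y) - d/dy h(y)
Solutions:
 h(y) = C1 + k*(y*asin(2*y) + sqrt(1 - 4*y^2)/2) - 3*log(cos(y))


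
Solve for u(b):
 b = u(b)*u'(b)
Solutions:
 u(b) = -sqrt(C1 + b^2)
 u(b) = sqrt(C1 + b^2)


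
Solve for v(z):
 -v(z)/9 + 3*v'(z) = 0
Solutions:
 v(z) = C1*exp(z/27)


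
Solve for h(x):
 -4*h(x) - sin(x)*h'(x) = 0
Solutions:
 h(x) = C1*(cos(x)^2 + 2*cos(x) + 1)/(cos(x)^2 - 2*cos(x) + 1)


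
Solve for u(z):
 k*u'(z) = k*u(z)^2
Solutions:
 u(z) = -1/(C1 + z)


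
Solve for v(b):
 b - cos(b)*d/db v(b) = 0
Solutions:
 v(b) = C1 + Integral(b/cos(b), b)


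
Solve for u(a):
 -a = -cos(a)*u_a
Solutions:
 u(a) = C1 + Integral(a/cos(a), a)


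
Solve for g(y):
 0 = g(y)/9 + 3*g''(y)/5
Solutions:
 g(y) = C1*sin(sqrt(15)*y/9) + C2*cos(sqrt(15)*y/9)


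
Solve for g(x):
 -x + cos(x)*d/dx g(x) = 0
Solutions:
 g(x) = C1 + Integral(x/cos(x), x)


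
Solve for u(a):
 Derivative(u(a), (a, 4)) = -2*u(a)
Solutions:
 u(a) = (C1*sin(2^(3/4)*a/2) + C2*cos(2^(3/4)*a/2))*exp(-2^(3/4)*a/2) + (C3*sin(2^(3/4)*a/2) + C4*cos(2^(3/4)*a/2))*exp(2^(3/4)*a/2)


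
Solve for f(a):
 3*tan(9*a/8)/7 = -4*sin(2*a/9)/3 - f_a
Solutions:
 f(a) = C1 + 8*log(cos(9*a/8))/21 + 6*cos(2*a/9)


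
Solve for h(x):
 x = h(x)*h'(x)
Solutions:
 h(x) = -sqrt(C1 + x^2)
 h(x) = sqrt(C1 + x^2)


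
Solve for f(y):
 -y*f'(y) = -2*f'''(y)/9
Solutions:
 f(y) = C1 + Integral(C2*airyai(6^(2/3)*y/2) + C3*airybi(6^(2/3)*y/2), y)


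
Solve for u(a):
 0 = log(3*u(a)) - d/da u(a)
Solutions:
 -Integral(1/(log(_y) + log(3)), (_y, u(a))) = C1 - a


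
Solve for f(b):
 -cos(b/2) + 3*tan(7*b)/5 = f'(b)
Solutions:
 f(b) = C1 - 3*log(cos(7*b))/35 - 2*sin(b/2)


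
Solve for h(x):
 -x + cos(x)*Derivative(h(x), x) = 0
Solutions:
 h(x) = C1 + Integral(x/cos(x), x)


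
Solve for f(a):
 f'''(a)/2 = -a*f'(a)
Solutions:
 f(a) = C1 + Integral(C2*airyai(-2^(1/3)*a) + C3*airybi(-2^(1/3)*a), a)


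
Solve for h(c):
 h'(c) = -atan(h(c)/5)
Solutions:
 Integral(1/atan(_y/5), (_y, h(c))) = C1 - c


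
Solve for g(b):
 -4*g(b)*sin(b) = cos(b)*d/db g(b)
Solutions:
 g(b) = C1*cos(b)^4


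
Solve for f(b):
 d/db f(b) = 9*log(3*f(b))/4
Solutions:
 -4*Integral(1/(log(_y) + log(3)), (_y, f(b)))/9 = C1 - b


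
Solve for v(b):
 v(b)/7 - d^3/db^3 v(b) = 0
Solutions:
 v(b) = C3*exp(7^(2/3)*b/7) + (C1*sin(sqrt(3)*7^(2/3)*b/14) + C2*cos(sqrt(3)*7^(2/3)*b/14))*exp(-7^(2/3)*b/14)


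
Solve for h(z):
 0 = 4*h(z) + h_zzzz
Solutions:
 h(z) = (C1*sin(z) + C2*cos(z))*exp(-z) + (C3*sin(z) + C4*cos(z))*exp(z)


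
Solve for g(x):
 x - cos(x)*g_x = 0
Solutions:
 g(x) = C1 + Integral(x/cos(x), x)


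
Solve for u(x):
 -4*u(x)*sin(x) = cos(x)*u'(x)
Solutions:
 u(x) = C1*cos(x)^4


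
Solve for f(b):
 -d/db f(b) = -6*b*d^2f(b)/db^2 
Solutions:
 f(b) = C1 + C2*b^(7/6)


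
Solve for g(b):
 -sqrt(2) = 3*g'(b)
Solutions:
 g(b) = C1 - sqrt(2)*b/3


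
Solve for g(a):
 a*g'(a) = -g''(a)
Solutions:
 g(a) = C1 + C2*erf(sqrt(2)*a/2)


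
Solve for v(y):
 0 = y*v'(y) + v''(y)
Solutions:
 v(y) = C1 + C2*erf(sqrt(2)*y/2)


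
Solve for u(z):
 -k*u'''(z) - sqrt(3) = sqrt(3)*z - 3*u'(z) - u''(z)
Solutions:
 u(z) = C1 + C2*exp(z*(1 - sqrt(12*k + 1))/(2*k)) + C3*exp(z*(sqrt(12*k + 1) + 1)/(2*k)) + sqrt(3)*z^2/6 + 2*sqrt(3)*z/9


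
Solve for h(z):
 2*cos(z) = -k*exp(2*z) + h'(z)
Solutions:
 h(z) = C1 + k*exp(2*z)/2 + 2*sin(z)


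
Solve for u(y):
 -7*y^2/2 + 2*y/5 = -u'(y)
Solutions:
 u(y) = C1 + 7*y^3/6 - y^2/5


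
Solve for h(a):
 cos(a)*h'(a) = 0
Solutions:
 h(a) = C1


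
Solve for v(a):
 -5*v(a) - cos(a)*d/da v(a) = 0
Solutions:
 v(a) = C1*sqrt(sin(a) - 1)*(sin(a)^2 - 2*sin(a) + 1)/(sqrt(sin(a) + 1)*(sin(a)^2 + 2*sin(a) + 1))


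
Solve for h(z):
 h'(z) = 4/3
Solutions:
 h(z) = C1 + 4*z/3


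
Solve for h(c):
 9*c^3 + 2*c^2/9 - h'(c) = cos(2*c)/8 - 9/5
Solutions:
 h(c) = C1 + 9*c^4/4 + 2*c^3/27 + 9*c/5 - sin(c)*cos(c)/8


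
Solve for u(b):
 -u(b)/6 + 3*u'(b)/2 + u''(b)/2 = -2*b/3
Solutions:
 u(b) = C1*exp(b*(-9 + sqrt(93))/6) + C2*exp(-b*(9 + sqrt(93))/6) + 4*b + 36


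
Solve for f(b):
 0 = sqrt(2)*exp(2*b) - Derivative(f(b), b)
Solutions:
 f(b) = C1 + sqrt(2)*exp(2*b)/2


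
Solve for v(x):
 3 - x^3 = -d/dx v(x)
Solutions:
 v(x) = C1 + x^4/4 - 3*x


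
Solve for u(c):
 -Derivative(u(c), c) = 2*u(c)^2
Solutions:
 u(c) = 1/(C1 + 2*c)


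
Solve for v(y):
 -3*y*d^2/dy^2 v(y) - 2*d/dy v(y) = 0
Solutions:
 v(y) = C1 + C2*y^(1/3)


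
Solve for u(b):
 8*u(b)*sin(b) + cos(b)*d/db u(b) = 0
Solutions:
 u(b) = C1*cos(b)^8


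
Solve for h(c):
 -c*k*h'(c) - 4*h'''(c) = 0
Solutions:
 h(c) = C1 + Integral(C2*airyai(2^(1/3)*c*(-k)^(1/3)/2) + C3*airybi(2^(1/3)*c*(-k)^(1/3)/2), c)


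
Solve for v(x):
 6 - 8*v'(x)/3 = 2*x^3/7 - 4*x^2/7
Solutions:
 v(x) = C1 - 3*x^4/112 + x^3/14 + 9*x/4


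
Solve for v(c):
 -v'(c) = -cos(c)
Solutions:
 v(c) = C1 + sin(c)


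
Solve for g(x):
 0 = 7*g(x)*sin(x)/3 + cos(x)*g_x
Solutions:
 g(x) = C1*cos(x)^(7/3)


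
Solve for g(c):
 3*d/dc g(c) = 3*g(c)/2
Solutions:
 g(c) = C1*exp(c/2)


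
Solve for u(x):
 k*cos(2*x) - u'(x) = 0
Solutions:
 u(x) = C1 + k*sin(2*x)/2


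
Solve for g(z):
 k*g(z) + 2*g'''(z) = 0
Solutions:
 g(z) = C1*exp(2^(2/3)*z*(-k)^(1/3)/2) + C2*exp(2^(2/3)*z*(-k)^(1/3)*(-1 + sqrt(3)*I)/4) + C3*exp(-2^(2/3)*z*(-k)^(1/3)*(1 + sqrt(3)*I)/4)


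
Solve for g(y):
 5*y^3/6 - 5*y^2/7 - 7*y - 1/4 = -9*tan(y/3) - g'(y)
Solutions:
 g(y) = C1 - 5*y^4/24 + 5*y^3/21 + 7*y^2/2 + y/4 + 27*log(cos(y/3))


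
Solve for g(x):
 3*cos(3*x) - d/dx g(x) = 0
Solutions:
 g(x) = C1 + sin(3*x)


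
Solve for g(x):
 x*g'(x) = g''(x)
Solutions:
 g(x) = C1 + C2*erfi(sqrt(2)*x/2)


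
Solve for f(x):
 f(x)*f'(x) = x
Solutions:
 f(x) = -sqrt(C1 + x^2)
 f(x) = sqrt(C1 + x^2)


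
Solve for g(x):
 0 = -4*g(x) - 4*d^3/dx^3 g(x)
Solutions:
 g(x) = C3*exp(-x) + (C1*sin(sqrt(3)*x/2) + C2*cos(sqrt(3)*x/2))*exp(x/2)


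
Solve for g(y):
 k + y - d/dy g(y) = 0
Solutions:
 g(y) = C1 + k*y + y^2/2


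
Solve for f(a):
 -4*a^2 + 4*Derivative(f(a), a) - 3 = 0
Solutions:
 f(a) = C1 + a^3/3 + 3*a/4


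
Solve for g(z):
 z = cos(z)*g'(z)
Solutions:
 g(z) = C1 + Integral(z/cos(z), z)


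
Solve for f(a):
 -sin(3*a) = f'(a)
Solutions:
 f(a) = C1 + cos(3*a)/3


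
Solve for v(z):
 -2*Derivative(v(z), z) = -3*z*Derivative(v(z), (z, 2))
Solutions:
 v(z) = C1 + C2*z^(5/3)


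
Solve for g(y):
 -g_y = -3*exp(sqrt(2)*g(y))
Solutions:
 g(y) = sqrt(2)*(2*log(-1/(C1 + 3*y)) - log(2))/4


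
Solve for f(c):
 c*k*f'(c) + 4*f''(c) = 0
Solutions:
 f(c) = Piecewise((-sqrt(2)*sqrt(pi)*C1*erf(sqrt(2)*c*sqrt(k)/4)/sqrt(k) - C2, (k > 0) | (k < 0)), (-C1*c - C2, True))


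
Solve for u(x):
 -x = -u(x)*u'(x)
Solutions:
 u(x) = -sqrt(C1 + x^2)
 u(x) = sqrt(C1 + x^2)


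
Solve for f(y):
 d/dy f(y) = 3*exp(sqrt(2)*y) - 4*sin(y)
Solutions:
 f(y) = C1 + 3*sqrt(2)*exp(sqrt(2)*y)/2 + 4*cos(y)


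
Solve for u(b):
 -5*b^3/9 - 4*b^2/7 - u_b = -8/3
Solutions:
 u(b) = C1 - 5*b^4/36 - 4*b^3/21 + 8*b/3


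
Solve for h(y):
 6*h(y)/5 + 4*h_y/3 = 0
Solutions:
 h(y) = C1*exp(-9*y/10)


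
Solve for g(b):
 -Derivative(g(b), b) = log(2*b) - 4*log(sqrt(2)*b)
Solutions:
 g(b) = C1 + 3*b*log(b) - 3*b + b*log(2)


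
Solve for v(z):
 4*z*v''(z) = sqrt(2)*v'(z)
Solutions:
 v(z) = C1 + C2*z^(sqrt(2)/4 + 1)


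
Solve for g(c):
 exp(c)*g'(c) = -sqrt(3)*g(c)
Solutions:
 g(c) = C1*exp(sqrt(3)*exp(-c))


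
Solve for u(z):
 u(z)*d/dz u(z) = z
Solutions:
 u(z) = -sqrt(C1 + z^2)
 u(z) = sqrt(C1 + z^2)


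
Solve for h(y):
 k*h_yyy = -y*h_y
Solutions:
 h(y) = C1 + Integral(C2*airyai(y*(-1/k)^(1/3)) + C3*airybi(y*(-1/k)^(1/3)), y)


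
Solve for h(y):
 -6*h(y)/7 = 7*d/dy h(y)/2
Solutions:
 h(y) = C1*exp(-12*y/49)


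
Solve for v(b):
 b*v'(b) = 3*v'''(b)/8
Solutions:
 v(b) = C1 + Integral(C2*airyai(2*3^(2/3)*b/3) + C3*airybi(2*3^(2/3)*b/3), b)


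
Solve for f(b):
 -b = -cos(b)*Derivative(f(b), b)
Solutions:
 f(b) = C1 + Integral(b/cos(b), b)


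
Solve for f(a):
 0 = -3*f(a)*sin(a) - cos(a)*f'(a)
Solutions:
 f(a) = C1*cos(a)^3


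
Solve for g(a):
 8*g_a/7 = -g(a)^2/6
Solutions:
 g(a) = 48/(C1 + 7*a)


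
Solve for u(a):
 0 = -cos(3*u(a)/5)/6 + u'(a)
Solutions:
 -a/6 - 5*log(sin(3*u(a)/5) - 1)/6 + 5*log(sin(3*u(a)/5) + 1)/6 = C1


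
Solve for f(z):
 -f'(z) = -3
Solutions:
 f(z) = C1 + 3*z


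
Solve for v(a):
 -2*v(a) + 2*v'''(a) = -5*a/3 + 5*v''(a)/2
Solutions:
 v(a) = C1*exp(a*(-(24*sqrt(1671) + 989)^(1/3) - 25/(24*sqrt(1671) + 989)^(1/3) + 10)/24)*sin(sqrt(3)*a*(-(24*sqrt(1671) + 989)^(1/3) + 25/(24*sqrt(1671) + 989)^(1/3))/24) + C2*exp(a*(-(24*sqrt(1671) + 989)^(1/3) - 25/(24*sqrt(1671) + 989)^(1/3) + 10)/24)*cos(sqrt(3)*a*(-(24*sqrt(1671) + 989)^(1/3) + 25/(24*sqrt(1671) + 989)^(1/3))/24) + C3*exp(a*(25/(24*sqrt(1671) + 989)^(1/3) + 5 + (24*sqrt(1671) + 989)^(1/3))/12) + 5*a/6


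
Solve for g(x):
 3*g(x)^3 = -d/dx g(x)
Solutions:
 g(x) = -sqrt(2)*sqrt(-1/(C1 - 3*x))/2
 g(x) = sqrt(2)*sqrt(-1/(C1 - 3*x))/2


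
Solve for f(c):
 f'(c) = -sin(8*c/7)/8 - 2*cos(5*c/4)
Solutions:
 f(c) = C1 - 8*sin(5*c/4)/5 + 7*cos(8*c/7)/64


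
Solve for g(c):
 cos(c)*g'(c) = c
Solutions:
 g(c) = C1 + Integral(c/cos(c), c)


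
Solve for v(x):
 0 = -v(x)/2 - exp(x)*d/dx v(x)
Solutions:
 v(x) = C1*exp(exp(-x)/2)


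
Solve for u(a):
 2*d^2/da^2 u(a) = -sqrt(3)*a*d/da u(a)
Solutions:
 u(a) = C1 + C2*erf(3^(1/4)*a/2)


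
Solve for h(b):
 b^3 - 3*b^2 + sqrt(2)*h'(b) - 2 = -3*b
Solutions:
 h(b) = C1 - sqrt(2)*b^4/8 + sqrt(2)*b^3/2 - 3*sqrt(2)*b^2/4 + sqrt(2)*b


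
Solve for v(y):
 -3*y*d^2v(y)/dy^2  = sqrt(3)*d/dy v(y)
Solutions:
 v(y) = C1 + C2*y^(1 - sqrt(3)/3)


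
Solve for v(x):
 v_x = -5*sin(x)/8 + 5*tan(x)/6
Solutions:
 v(x) = C1 - 5*log(cos(x))/6 + 5*cos(x)/8


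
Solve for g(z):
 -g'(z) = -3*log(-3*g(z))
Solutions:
 -Integral(1/(log(-_y) + log(3)), (_y, g(z)))/3 = C1 - z


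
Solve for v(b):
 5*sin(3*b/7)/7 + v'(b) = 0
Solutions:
 v(b) = C1 + 5*cos(3*b/7)/3


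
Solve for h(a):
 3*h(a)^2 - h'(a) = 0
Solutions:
 h(a) = -1/(C1 + 3*a)


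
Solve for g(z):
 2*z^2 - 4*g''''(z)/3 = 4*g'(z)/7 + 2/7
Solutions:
 g(z) = C1 + C4*exp(-3^(1/3)*7^(2/3)*z/7) + 7*z^3/6 - z/2 + (C2*sin(3^(5/6)*7^(2/3)*z/14) + C3*cos(3^(5/6)*7^(2/3)*z/14))*exp(3^(1/3)*7^(2/3)*z/14)


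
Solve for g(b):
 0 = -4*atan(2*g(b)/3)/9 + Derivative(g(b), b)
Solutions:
 Integral(1/atan(2*_y/3), (_y, g(b))) = C1 + 4*b/9


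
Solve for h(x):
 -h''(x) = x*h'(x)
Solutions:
 h(x) = C1 + C2*erf(sqrt(2)*x/2)


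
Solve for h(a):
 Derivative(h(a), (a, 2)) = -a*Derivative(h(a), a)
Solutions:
 h(a) = C1 + C2*erf(sqrt(2)*a/2)


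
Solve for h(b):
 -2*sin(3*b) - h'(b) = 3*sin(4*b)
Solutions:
 h(b) = C1 + 2*cos(3*b)/3 + 3*cos(4*b)/4


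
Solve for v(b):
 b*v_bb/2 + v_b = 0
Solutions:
 v(b) = C1 + C2/b


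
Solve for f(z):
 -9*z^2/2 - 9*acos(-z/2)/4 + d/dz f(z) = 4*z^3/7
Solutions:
 f(z) = C1 + z^4/7 + 3*z^3/2 + 9*z*acos(-z/2)/4 + 9*sqrt(4 - z^2)/4


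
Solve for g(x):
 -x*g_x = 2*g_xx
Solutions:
 g(x) = C1 + C2*erf(x/2)


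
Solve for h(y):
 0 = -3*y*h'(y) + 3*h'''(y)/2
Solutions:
 h(y) = C1 + Integral(C2*airyai(2^(1/3)*y) + C3*airybi(2^(1/3)*y), y)


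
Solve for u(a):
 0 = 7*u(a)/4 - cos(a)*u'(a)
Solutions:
 u(a) = C1*(sin(a) + 1)^(7/8)/(sin(a) - 1)^(7/8)


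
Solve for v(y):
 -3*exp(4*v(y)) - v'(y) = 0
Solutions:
 v(y) = log(-I*(1/(C1 + 12*y))^(1/4))
 v(y) = log(I*(1/(C1 + 12*y))^(1/4))
 v(y) = log(-(1/(C1 + 12*y))^(1/4))
 v(y) = log(1/(C1 + 12*y))/4


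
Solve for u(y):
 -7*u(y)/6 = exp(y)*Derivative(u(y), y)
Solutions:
 u(y) = C1*exp(7*exp(-y)/6)


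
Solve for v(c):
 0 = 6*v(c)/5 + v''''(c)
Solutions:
 v(c) = (C1*sin(10^(3/4)*3^(1/4)*c/10) + C2*cos(10^(3/4)*3^(1/4)*c/10))*exp(-10^(3/4)*3^(1/4)*c/10) + (C3*sin(10^(3/4)*3^(1/4)*c/10) + C4*cos(10^(3/4)*3^(1/4)*c/10))*exp(10^(3/4)*3^(1/4)*c/10)


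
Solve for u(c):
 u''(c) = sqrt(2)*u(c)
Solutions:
 u(c) = C1*exp(-2^(1/4)*c) + C2*exp(2^(1/4)*c)


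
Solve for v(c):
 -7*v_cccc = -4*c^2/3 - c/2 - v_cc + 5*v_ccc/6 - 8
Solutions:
 v(c) = C1 + C2*c + C3*exp(c*(-5 + sqrt(1033))/84) + C4*exp(-c*(5 + sqrt(1033))/84) - c^4/9 - 49*c^3/108 - 3125*c^2/216


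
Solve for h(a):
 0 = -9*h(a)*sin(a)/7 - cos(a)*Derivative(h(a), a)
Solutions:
 h(a) = C1*cos(a)^(9/7)


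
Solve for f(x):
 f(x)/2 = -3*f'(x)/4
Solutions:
 f(x) = C1*exp(-2*x/3)


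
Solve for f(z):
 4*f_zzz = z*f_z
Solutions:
 f(z) = C1 + Integral(C2*airyai(2^(1/3)*z/2) + C3*airybi(2^(1/3)*z/2), z)


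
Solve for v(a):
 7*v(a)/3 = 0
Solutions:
 v(a) = 0


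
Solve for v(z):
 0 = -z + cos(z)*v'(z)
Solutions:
 v(z) = C1 + Integral(z/cos(z), z)


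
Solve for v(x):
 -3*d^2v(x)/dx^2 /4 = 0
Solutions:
 v(x) = C1 + C2*x


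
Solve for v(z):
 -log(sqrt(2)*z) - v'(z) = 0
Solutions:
 v(z) = C1 - z*log(z) - z*log(2)/2 + z


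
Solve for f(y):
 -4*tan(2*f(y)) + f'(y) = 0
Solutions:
 f(y) = -asin(C1*exp(8*y))/2 + pi/2
 f(y) = asin(C1*exp(8*y))/2


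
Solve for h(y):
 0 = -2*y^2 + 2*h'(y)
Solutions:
 h(y) = C1 + y^3/3


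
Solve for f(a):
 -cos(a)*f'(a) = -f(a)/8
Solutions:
 f(a) = C1*(sin(a) + 1)^(1/16)/(sin(a) - 1)^(1/16)


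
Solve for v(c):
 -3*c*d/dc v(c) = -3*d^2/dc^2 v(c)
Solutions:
 v(c) = C1 + C2*erfi(sqrt(2)*c/2)


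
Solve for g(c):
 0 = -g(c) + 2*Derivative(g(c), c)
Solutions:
 g(c) = C1*exp(c/2)


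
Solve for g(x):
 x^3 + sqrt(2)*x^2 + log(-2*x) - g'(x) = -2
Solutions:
 g(x) = C1 + x^4/4 + sqrt(2)*x^3/3 + x*log(-x) + x*(log(2) + 1)


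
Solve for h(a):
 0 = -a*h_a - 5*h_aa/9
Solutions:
 h(a) = C1 + C2*erf(3*sqrt(10)*a/10)


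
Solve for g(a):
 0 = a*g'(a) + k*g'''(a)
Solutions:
 g(a) = C1 + Integral(C2*airyai(a*(-1/k)^(1/3)) + C3*airybi(a*(-1/k)^(1/3)), a)


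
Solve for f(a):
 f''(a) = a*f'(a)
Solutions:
 f(a) = C1 + C2*erfi(sqrt(2)*a/2)


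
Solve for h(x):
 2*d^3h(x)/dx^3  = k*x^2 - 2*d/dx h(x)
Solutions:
 h(x) = C1 + C2*sin(x) + C3*cos(x) + k*x^3/6 - k*x


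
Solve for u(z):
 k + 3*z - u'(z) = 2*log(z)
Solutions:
 u(z) = C1 + k*z + 3*z^2/2 - 2*z*log(z) + 2*z


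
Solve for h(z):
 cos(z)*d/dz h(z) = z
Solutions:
 h(z) = C1 + Integral(z/cos(z), z)


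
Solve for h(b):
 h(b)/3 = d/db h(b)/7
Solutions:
 h(b) = C1*exp(7*b/3)


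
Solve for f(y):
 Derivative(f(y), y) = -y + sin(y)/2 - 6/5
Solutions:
 f(y) = C1 - y^2/2 - 6*y/5 - cos(y)/2


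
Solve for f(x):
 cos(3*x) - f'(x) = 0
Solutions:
 f(x) = C1 + sin(3*x)/3


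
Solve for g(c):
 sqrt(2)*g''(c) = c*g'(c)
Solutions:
 g(c) = C1 + C2*erfi(2^(1/4)*c/2)


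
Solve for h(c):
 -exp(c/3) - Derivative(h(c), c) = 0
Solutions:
 h(c) = C1 - 3*exp(c/3)


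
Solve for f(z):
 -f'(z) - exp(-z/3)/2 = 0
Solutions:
 f(z) = C1 + 3*exp(-z/3)/2


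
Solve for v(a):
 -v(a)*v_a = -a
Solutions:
 v(a) = -sqrt(C1 + a^2)
 v(a) = sqrt(C1 + a^2)


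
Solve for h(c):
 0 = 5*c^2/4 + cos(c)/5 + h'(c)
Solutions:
 h(c) = C1 - 5*c^3/12 - sin(c)/5


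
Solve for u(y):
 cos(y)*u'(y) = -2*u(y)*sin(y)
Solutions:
 u(y) = C1*cos(y)^2


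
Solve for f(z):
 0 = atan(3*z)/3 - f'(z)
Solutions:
 f(z) = C1 + z*atan(3*z)/3 - log(9*z^2 + 1)/18


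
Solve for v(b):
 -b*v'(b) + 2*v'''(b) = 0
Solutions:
 v(b) = C1 + Integral(C2*airyai(2^(2/3)*b/2) + C3*airybi(2^(2/3)*b/2), b)


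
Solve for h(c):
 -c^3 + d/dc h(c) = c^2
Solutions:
 h(c) = C1 + c^4/4 + c^3/3


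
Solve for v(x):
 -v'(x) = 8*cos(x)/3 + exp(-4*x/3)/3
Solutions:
 v(x) = C1 - 8*sin(x)/3 + exp(-4*x/3)/4


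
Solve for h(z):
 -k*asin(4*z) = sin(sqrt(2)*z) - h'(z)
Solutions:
 h(z) = C1 + k*(z*asin(4*z) + sqrt(1 - 16*z^2)/4) - sqrt(2)*cos(sqrt(2)*z)/2


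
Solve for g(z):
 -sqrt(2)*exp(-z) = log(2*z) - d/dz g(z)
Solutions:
 g(z) = C1 + z*log(z) + z*(-1 + log(2)) - sqrt(2)*exp(-z)


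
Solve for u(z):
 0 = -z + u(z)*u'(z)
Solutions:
 u(z) = -sqrt(C1 + z^2)
 u(z) = sqrt(C1 + z^2)


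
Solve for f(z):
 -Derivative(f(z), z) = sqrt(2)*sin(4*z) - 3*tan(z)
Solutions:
 f(z) = C1 - 3*log(cos(z)) + sqrt(2)*cos(4*z)/4


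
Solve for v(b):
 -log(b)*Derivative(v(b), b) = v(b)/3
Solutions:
 v(b) = C1*exp(-li(b)/3)


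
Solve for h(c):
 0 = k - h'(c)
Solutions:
 h(c) = C1 + c*k


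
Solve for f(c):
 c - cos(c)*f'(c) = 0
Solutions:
 f(c) = C1 + Integral(c/cos(c), c)


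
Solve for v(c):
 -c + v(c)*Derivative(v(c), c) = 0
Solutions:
 v(c) = -sqrt(C1 + c^2)
 v(c) = sqrt(C1 + c^2)


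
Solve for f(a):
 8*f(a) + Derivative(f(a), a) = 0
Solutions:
 f(a) = C1*exp(-8*a)


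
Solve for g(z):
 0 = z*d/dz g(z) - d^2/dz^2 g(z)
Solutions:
 g(z) = C1 + C2*erfi(sqrt(2)*z/2)


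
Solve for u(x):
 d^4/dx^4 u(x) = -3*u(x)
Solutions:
 u(x) = (C1*sin(sqrt(2)*3^(1/4)*x/2) + C2*cos(sqrt(2)*3^(1/4)*x/2))*exp(-sqrt(2)*3^(1/4)*x/2) + (C3*sin(sqrt(2)*3^(1/4)*x/2) + C4*cos(sqrt(2)*3^(1/4)*x/2))*exp(sqrt(2)*3^(1/4)*x/2)


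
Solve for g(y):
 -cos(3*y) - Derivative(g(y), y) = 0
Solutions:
 g(y) = C1 - sin(3*y)/3


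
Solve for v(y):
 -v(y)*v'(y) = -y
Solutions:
 v(y) = -sqrt(C1 + y^2)
 v(y) = sqrt(C1 + y^2)


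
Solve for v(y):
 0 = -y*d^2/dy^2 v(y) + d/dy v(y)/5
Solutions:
 v(y) = C1 + C2*y^(6/5)


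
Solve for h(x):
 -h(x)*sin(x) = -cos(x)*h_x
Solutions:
 h(x) = C1/cos(x)


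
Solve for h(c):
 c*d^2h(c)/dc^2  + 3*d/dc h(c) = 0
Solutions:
 h(c) = C1 + C2/c^2


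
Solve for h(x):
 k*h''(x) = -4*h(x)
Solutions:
 h(x) = C1*exp(-2*x*sqrt(-1/k)) + C2*exp(2*x*sqrt(-1/k))


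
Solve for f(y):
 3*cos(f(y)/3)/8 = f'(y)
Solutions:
 -3*y/8 - 3*log(sin(f(y)/3) - 1)/2 + 3*log(sin(f(y)/3) + 1)/2 = C1


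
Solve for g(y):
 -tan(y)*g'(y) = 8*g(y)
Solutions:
 g(y) = C1/sin(y)^8


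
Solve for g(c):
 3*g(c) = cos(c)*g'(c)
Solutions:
 g(c) = C1*(sin(c) + 1)^(3/2)/(sin(c) - 1)^(3/2)


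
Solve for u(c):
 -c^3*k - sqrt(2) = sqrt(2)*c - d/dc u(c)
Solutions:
 u(c) = C1 + c^4*k/4 + sqrt(2)*c^2/2 + sqrt(2)*c


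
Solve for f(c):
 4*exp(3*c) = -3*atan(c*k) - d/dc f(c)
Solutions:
 f(c) = C1 - 3*Piecewise((c*atan(c*k) - log(c^2*k^2 + 1)/(2*k), Ne(k, 0)), (0, True)) - 4*exp(3*c)/3


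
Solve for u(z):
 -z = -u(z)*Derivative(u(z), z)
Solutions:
 u(z) = -sqrt(C1 + z^2)
 u(z) = sqrt(C1 + z^2)


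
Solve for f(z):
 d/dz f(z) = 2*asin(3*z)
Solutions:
 f(z) = C1 + 2*z*asin(3*z) + 2*sqrt(1 - 9*z^2)/3


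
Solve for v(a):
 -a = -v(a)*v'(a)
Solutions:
 v(a) = -sqrt(C1 + a^2)
 v(a) = sqrt(C1 + a^2)


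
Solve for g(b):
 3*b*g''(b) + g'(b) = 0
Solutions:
 g(b) = C1 + C2*b^(2/3)


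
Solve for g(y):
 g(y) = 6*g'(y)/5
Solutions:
 g(y) = C1*exp(5*y/6)


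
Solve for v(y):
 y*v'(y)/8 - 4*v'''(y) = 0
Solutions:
 v(y) = C1 + Integral(C2*airyai(2^(1/3)*y/4) + C3*airybi(2^(1/3)*y/4), y)


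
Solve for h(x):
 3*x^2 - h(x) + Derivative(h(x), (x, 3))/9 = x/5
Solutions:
 h(x) = C3*exp(3^(2/3)*x) + 3*x^2 - x/5 + (C1*sin(3*3^(1/6)*x/2) + C2*cos(3*3^(1/6)*x/2))*exp(-3^(2/3)*x/2)


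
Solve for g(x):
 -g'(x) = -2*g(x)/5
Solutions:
 g(x) = C1*exp(2*x/5)


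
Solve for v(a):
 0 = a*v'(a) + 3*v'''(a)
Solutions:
 v(a) = C1 + Integral(C2*airyai(-3^(2/3)*a/3) + C3*airybi(-3^(2/3)*a/3), a)


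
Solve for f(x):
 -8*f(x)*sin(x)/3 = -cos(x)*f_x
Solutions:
 f(x) = C1/cos(x)^(8/3)


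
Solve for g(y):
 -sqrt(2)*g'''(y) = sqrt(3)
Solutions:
 g(y) = C1 + C2*y + C3*y^2 - sqrt(6)*y^3/12


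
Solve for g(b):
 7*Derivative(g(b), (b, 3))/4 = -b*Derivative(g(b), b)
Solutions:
 g(b) = C1 + Integral(C2*airyai(-14^(2/3)*b/7) + C3*airybi(-14^(2/3)*b/7), b)


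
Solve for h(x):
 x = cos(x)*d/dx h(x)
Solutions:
 h(x) = C1 + Integral(x/cos(x), x)


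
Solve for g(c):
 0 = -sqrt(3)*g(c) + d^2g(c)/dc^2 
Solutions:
 g(c) = C1*exp(-3^(1/4)*c) + C2*exp(3^(1/4)*c)


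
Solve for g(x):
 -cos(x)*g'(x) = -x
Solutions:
 g(x) = C1 + Integral(x/cos(x), x)


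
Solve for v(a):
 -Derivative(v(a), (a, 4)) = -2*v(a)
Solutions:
 v(a) = C1*exp(-2^(1/4)*a) + C2*exp(2^(1/4)*a) + C3*sin(2^(1/4)*a) + C4*cos(2^(1/4)*a)


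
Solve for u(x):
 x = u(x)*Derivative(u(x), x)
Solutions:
 u(x) = -sqrt(C1 + x^2)
 u(x) = sqrt(C1 + x^2)


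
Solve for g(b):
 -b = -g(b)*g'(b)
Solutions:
 g(b) = -sqrt(C1 + b^2)
 g(b) = sqrt(C1 + b^2)


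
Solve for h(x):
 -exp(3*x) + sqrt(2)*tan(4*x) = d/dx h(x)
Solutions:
 h(x) = C1 - exp(3*x)/3 - sqrt(2)*log(cos(4*x))/4


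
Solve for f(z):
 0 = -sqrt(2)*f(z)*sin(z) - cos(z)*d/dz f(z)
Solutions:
 f(z) = C1*cos(z)^(sqrt(2))


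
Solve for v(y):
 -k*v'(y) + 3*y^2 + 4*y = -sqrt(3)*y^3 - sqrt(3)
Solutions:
 v(y) = C1 + sqrt(3)*y^4/(4*k) + y^3/k + 2*y^2/k + sqrt(3)*y/k


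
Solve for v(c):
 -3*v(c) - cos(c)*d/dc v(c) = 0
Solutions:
 v(c) = C1*(sin(c) - 1)^(3/2)/(sin(c) + 1)^(3/2)


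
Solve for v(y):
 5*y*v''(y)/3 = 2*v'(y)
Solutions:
 v(y) = C1 + C2*y^(11/5)


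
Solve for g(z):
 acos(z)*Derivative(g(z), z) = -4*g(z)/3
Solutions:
 g(z) = C1*exp(-4*Integral(1/acos(z), z)/3)


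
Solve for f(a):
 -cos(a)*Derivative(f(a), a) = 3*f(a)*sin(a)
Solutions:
 f(a) = C1*cos(a)^3


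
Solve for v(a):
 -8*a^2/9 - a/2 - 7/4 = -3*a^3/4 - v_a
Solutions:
 v(a) = C1 - 3*a^4/16 + 8*a^3/27 + a^2/4 + 7*a/4


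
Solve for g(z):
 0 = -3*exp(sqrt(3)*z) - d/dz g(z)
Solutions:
 g(z) = C1 - sqrt(3)*exp(sqrt(3)*z)


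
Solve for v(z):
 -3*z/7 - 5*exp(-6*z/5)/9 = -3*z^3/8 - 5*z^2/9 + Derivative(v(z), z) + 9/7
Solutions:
 v(z) = C1 + 3*z^4/32 + 5*z^3/27 - 3*z^2/14 - 9*z/7 + 25*exp(-6*z/5)/54


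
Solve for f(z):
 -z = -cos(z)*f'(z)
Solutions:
 f(z) = C1 + Integral(z/cos(z), z)


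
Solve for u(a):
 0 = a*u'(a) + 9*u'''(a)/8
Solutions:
 u(a) = C1 + Integral(C2*airyai(-2*3^(1/3)*a/3) + C3*airybi(-2*3^(1/3)*a/3), a)


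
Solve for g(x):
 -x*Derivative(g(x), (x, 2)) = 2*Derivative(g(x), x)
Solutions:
 g(x) = C1 + C2/x


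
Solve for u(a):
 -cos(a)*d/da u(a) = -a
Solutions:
 u(a) = C1 + Integral(a/cos(a), a)


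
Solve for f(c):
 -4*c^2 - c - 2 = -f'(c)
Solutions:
 f(c) = C1 + 4*c^3/3 + c^2/2 + 2*c


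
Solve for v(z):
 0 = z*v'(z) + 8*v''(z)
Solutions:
 v(z) = C1 + C2*erf(z/4)


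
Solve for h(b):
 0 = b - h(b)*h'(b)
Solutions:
 h(b) = -sqrt(C1 + b^2)
 h(b) = sqrt(C1 + b^2)


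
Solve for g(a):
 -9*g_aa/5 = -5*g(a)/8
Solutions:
 g(a) = C1*exp(-5*sqrt(2)*a/12) + C2*exp(5*sqrt(2)*a/12)


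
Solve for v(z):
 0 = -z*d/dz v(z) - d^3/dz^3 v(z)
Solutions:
 v(z) = C1 + Integral(C2*airyai(-z) + C3*airybi(-z), z)


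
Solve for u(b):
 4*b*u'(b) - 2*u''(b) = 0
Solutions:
 u(b) = C1 + C2*erfi(b)


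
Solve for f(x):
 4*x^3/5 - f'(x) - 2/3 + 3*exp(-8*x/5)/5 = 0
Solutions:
 f(x) = C1 + x^4/5 - 2*x/3 - 3*exp(-8*x/5)/8


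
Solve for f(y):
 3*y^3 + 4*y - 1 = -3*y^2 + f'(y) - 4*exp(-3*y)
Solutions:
 f(y) = C1 + 3*y^4/4 + y^3 + 2*y^2 - y - 4*exp(-3*y)/3


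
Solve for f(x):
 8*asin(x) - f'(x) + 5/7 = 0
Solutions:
 f(x) = C1 + 8*x*asin(x) + 5*x/7 + 8*sqrt(1 - x^2)


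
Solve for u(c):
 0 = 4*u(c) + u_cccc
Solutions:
 u(c) = (C1*sin(c) + C2*cos(c))*exp(-c) + (C3*sin(c) + C4*cos(c))*exp(c)


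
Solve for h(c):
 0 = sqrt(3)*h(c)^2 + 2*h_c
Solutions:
 h(c) = 2/(C1 + sqrt(3)*c)


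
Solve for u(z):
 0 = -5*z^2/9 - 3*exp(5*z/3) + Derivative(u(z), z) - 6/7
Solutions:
 u(z) = C1 + 5*z^3/27 + 6*z/7 + 9*exp(5*z/3)/5


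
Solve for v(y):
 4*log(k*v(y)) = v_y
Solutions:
 li(k*v(y))/k = C1 + 4*y


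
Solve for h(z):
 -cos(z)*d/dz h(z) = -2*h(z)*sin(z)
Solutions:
 h(z) = C1/cos(z)^2


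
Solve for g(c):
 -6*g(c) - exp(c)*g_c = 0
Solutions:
 g(c) = C1*exp(6*exp(-c))


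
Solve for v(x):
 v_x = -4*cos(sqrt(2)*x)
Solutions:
 v(x) = C1 - 2*sqrt(2)*sin(sqrt(2)*x)


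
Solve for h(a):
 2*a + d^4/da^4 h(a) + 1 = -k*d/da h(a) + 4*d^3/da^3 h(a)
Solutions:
 h(a) = C1 + C2*exp(a*(-(27*k/2 + sqrt((27*k - 128)^2 - 16384)/2 - 64)^(1/3) + 4 - 16/(27*k/2 + sqrt((27*k - 128)^2 - 16384)/2 - 64)^(1/3))/3) + C3*exp(a*((27*k/2 + sqrt((27*k - 128)^2 - 16384)/2 - 64)^(1/3) - sqrt(3)*I*(27*k/2 + sqrt((27*k - 128)^2 - 16384)/2 - 64)^(1/3) + 8 - 64/((-1 + sqrt(3)*I)*(27*k/2 + sqrt((27*k - 128)^2 - 16384)/2 - 64)^(1/3)))/6) + C4*exp(a*((27*k/2 + sqrt((27*k - 128)^2 - 16384)/2 - 64)^(1/3) + sqrt(3)*I*(27*k/2 + sqrt((27*k - 128)^2 - 16384)/2 - 64)^(1/3) + 8 + 64/((1 + sqrt(3)*I)*(27*k/2 + sqrt((27*k - 128)^2 - 16384)/2 - 64)^(1/3)))/6) - a^2/k - a/k


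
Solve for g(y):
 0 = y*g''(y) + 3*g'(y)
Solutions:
 g(y) = C1 + C2/y^2


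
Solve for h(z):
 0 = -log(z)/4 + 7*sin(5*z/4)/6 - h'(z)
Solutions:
 h(z) = C1 - z*log(z)/4 + z/4 - 14*cos(5*z/4)/15


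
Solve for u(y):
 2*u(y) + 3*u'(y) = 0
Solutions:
 u(y) = C1*exp(-2*y/3)


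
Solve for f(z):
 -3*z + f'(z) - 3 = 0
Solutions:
 f(z) = C1 + 3*z^2/2 + 3*z


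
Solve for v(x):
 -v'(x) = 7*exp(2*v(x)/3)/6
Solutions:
 v(x) = 3*log(-sqrt(-1/(C1 - 7*x))) + 3*log(3)
 v(x) = 3*log(-1/(C1 - 7*x))/2 + 3*log(3)


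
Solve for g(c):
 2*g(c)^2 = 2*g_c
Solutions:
 g(c) = -1/(C1 + c)


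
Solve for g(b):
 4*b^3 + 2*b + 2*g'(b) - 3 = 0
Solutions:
 g(b) = C1 - b^4/2 - b^2/2 + 3*b/2


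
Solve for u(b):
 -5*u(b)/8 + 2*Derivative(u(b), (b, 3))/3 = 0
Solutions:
 u(b) = C3*exp(15^(1/3)*2^(2/3)*b/4) + (C1*sin(2^(2/3)*3^(5/6)*5^(1/3)*b/8) + C2*cos(2^(2/3)*3^(5/6)*5^(1/3)*b/8))*exp(-15^(1/3)*2^(2/3)*b/8)


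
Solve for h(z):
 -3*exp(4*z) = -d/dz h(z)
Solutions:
 h(z) = C1 + 3*exp(4*z)/4


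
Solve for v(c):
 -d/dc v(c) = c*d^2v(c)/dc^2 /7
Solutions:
 v(c) = C1 + C2/c^6


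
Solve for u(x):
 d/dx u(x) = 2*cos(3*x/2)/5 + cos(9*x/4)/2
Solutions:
 u(x) = C1 + 4*sin(3*x/2)/15 + 2*sin(9*x/4)/9


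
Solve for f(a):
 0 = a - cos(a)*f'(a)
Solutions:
 f(a) = C1 + Integral(a/cos(a), a)


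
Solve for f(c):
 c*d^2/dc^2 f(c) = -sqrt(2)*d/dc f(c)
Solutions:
 f(c) = C1 + C2*c^(1 - sqrt(2))


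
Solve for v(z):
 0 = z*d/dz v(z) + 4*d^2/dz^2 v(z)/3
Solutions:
 v(z) = C1 + C2*erf(sqrt(6)*z/4)


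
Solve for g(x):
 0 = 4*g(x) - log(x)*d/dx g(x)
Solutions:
 g(x) = C1*exp(4*li(x))


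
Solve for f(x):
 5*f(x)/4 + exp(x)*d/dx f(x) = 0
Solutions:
 f(x) = C1*exp(5*exp(-x)/4)


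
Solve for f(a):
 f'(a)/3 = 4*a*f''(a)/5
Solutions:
 f(a) = C1 + C2*a^(17/12)


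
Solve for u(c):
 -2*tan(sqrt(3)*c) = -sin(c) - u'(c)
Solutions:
 u(c) = C1 - 2*sqrt(3)*log(cos(sqrt(3)*c))/3 + cos(c)


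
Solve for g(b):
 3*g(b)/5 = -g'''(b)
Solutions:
 g(b) = C3*exp(-3^(1/3)*5^(2/3)*b/5) + (C1*sin(3^(5/6)*5^(2/3)*b/10) + C2*cos(3^(5/6)*5^(2/3)*b/10))*exp(3^(1/3)*5^(2/3)*b/10)


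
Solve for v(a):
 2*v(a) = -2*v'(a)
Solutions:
 v(a) = C1*exp(-a)


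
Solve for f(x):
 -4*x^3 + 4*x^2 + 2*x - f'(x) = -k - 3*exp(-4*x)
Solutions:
 f(x) = C1 + k*x - x^4 + 4*x^3/3 + x^2 - 3*exp(-4*x)/4


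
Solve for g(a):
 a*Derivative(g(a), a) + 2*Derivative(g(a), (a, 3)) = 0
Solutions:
 g(a) = C1 + Integral(C2*airyai(-2^(2/3)*a/2) + C3*airybi(-2^(2/3)*a/2), a)


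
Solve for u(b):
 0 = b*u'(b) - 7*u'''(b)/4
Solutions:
 u(b) = C1 + Integral(C2*airyai(14^(2/3)*b/7) + C3*airybi(14^(2/3)*b/7), b)


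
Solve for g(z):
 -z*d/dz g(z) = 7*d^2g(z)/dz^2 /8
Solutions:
 g(z) = C1 + C2*erf(2*sqrt(7)*z/7)


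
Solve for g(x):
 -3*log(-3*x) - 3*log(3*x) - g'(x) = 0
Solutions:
 g(x) = C1 - 6*x*log(x) + 3*x*(-2*log(3) + 2 - I*pi)


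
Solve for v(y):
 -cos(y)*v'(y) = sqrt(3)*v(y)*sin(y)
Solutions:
 v(y) = C1*cos(y)^(sqrt(3))


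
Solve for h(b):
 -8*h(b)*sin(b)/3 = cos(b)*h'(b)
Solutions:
 h(b) = C1*cos(b)^(8/3)


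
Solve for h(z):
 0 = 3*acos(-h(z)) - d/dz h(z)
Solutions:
 Integral(1/acos(-_y), (_y, h(z))) = C1 + 3*z


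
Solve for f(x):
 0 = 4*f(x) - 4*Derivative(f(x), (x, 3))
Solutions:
 f(x) = C3*exp(x) + (C1*sin(sqrt(3)*x/2) + C2*cos(sqrt(3)*x/2))*exp(-x/2)


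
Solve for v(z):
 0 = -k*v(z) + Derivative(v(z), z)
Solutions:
 v(z) = C1*exp(k*z)


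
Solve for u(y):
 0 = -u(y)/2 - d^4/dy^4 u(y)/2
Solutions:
 u(y) = (C1*sin(sqrt(2)*y/2) + C2*cos(sqrt(2)*y/2))*exp(-sqrt(2)*y/2) + (C3*sin(sqrt(2)*y/2) + C4*cos(sqrt(2)*y/2))*exp(sqrt(2)*y/2)


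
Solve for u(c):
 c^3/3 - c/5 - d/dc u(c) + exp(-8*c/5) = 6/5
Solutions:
 u(c) = C1 + c^4/12 - c^2/10 - 6*c/5 - 5*exp(-8*c/5)/8


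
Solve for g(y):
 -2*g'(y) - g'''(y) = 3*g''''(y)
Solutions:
 g(y) = C1 + C4*exp(-y) + (C2*sin(sqrt(5)*y/3) + C3*cos(sqrt(5)*y/3))*exp(y/3)


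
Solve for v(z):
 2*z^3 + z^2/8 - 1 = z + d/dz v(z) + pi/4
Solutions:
 v(z) = C1 + z^4/2 + z^3/24 - z^2/2 - z - pi*z/4


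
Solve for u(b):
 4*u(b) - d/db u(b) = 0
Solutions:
 u(b) = C1*exp(4*b)


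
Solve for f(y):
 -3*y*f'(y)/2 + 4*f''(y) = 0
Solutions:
 f(y) = C1 + C2*erfi(sqrt(3)*y/4)


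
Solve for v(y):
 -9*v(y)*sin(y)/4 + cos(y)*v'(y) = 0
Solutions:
 v(y) = C1/cos(y)^(9/4)


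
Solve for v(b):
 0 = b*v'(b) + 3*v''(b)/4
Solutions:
 v(b) = C1 + C2*erf(sqrt(6)*b/3)


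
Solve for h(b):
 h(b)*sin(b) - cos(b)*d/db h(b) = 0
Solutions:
 h(b) = C1/cos(b)


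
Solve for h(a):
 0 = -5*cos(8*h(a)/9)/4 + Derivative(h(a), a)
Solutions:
 -5*a/4 - 9*log(sin(8*h(a)/9) - 1)/16 + 9*log(sin(8*h(a)/9) + 1)/16 = C1


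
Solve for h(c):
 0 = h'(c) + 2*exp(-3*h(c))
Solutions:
 h(c) = log(C1 - 6*c)/3
 h(c) = log((-3^(1/3) - 3^(5/6)*I)*(C1 - 2*c)^(1/3)/2)
 h(c) = log((-3^(1/3) + 3^(5/6)*I)*(C1 - 2*c)^(1/3)/2)


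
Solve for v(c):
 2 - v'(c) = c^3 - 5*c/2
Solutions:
 v(c) = C1 - c^4/4 + 5*c^2/4 + 2*c


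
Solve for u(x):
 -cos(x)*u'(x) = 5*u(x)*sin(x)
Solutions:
 u(x) = C1*cos(x)^5


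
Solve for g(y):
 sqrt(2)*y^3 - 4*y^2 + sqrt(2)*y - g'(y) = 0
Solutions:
 g(y) = C1 + sqrt(2)*y^4/4 - 4*y^3/3 + sqrt(2)*y^2/2


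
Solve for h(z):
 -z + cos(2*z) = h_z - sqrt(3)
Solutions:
 h(z) = C1 - z^2/2 + sqrt(3)*z + sin(2*z)/2


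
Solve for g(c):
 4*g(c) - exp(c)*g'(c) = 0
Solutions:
 g(c) = C1*exp(-4*exp(-c))


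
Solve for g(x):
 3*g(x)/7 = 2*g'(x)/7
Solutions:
 g(x) = C1*exp(3*x/2)


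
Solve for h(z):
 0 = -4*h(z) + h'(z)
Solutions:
 h(z) = C1*exp(4*z)


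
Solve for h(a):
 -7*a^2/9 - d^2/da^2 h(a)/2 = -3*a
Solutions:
 h(a) = C1 + C2*a - 7*a^4/54 + a^3


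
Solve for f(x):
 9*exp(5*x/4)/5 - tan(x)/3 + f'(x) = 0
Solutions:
 f(x) = C1 - 36*exp(5*x/4)/25 - log(cos(x))/3


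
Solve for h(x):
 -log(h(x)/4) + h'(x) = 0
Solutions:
 Integral(1/(-log(_y) + 2*log(2)), (_y, h(x))) = C1 - x


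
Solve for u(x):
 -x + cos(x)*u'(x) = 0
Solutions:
 u(x) = C1 + Integral(x/cos(x), x)


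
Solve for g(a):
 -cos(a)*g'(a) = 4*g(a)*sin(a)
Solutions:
 g(a) = C1*cos(a)^4


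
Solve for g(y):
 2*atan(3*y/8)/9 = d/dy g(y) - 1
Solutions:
 g(y) = C1 + 2*y*atan(3*y/8)/9 + y - 8*log(9*y^2 + 64)/27


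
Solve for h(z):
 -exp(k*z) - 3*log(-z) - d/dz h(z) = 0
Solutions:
 h(z) = C1 - 3*z*log(-z) + 3*z + Piecewise((-exp(k*z)/k, Ne(k, 0)), (-z, True))


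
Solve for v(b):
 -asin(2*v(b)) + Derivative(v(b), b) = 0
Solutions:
 Integral(1/asin(2*_y), (_y, v(b))) = C1 + b


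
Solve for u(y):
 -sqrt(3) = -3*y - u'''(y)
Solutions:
 u(y) = C1 + C2*y + C3*y^2 - y^4/8 + sqrt(3)*y^3/6


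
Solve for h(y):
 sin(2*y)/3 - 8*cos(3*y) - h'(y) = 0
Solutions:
 h(y) = C1 - 8*sin(3*y)/3 - cos(2*y)/6


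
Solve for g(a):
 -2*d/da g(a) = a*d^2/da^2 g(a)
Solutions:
 g(a) = C1 + C2/a


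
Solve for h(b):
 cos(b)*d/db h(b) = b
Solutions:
 h(b) = C1 + Integral(b/cos(b), b)


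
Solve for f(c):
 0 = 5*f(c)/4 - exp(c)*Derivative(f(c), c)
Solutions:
 f(c) = C1*exp(-5*exp(-c)/4)


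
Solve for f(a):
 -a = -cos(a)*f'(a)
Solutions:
 f(a) = C1 + Integral(a/cos(a), a)


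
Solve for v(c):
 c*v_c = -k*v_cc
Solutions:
 v(c) = C1 + C2*sqrt(k)*erf(sqrt(2)*c*sqrt(1/k)/2)


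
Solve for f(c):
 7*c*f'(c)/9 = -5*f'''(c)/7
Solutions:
 f(c) = C1 + Integral(C2*airyai(-7^(2/3)*75^(1/3)*c/15) + C3*airybi(-7^(2/3)*75^(1/3)*c/15), c)


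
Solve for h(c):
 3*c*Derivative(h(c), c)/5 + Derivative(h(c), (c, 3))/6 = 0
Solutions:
 h(c) = C1 + Integral(C2*airyai(-18^(1/3)*5^(2/3)*c/5) + C3*airybi(-18^(1/3)*5^(2/3)*c/5), c)


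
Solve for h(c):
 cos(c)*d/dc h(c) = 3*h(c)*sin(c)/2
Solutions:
 h(c) = C1/cos(c)^(3/2)


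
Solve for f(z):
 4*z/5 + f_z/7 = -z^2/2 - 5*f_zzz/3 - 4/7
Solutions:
 f(z) = C1 + C2*sin(sqrt(105)*z/35) + C3*cos(sqrt(105)*z/35) - 7*z^3/6 - 14*z^2/5 + 233*z/3


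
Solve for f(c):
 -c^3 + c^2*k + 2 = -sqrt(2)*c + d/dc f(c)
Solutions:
 f(c) = C1 - c^4/4 + c^3*k/3 + sqrt(2)*c^2/2 + 2*c


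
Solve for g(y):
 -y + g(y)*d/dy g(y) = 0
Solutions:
 g(y) = -sqrt(C1 + y^2)
 g(y) = sqrt(C1 + y^2)


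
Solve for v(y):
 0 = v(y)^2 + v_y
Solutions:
 v(y) = 1/(C1 + y)


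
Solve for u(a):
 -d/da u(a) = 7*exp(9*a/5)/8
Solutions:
 u(a) = C1 - 35*exp(9*a/5)/72


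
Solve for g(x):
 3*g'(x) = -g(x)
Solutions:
 g(x) = C1*exp(-x/3)


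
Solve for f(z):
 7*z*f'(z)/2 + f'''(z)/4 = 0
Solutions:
 f(z) = C1 + Integral(C2*airyai(-14^(1/3)*z) + C3*airybi(-14^(1/3)*z), z)
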